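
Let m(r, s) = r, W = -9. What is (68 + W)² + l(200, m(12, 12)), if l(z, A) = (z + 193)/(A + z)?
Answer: 738365/212 ≈ 3482.9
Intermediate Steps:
l(z, A) = (193 + z)/(A + z)
(68 + W)² + l(200, m(12, 12)) = (68 - 9)² + (193 + 200)/(12 + 200) = 59² + 393/212 = 3481 + (1/212)*393 = 3481 + 393/212 = 738365/212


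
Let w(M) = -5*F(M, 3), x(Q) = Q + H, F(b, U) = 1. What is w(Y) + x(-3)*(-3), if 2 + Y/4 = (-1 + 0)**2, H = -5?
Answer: 19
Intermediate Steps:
x(Q) = -5 + Q (x(Q) = Q - 5 = -5 + Q)
Y = -4 (Y = -8 + 4*(-1 + 0)**2 = -8 + 4*(-1)**2 = -8 + 4*1 = -8 + 4 = -4)
w(M) = -5 (w(M) = -5*1 = -5)
w(Y) + x(-3)*(-3) = -5 + (-5 - 3)*(-3) = -5 - 8*(-3) = -5 + 24 = 19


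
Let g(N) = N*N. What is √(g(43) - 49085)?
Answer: 14*I*√241 ≈ 217.34*I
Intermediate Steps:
g(N) = N²
√(g(43) - 49085) = √(43² - 49085) = √(1849 - 49085) = √(-47236) = 14*I*√241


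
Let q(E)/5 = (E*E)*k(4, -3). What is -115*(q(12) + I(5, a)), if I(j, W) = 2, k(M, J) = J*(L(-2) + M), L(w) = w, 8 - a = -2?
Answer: 496570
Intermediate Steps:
a = 10 (a = 8 - 1*(-2) = 8 + 2 = 10)
k(M, J) = J*(-2 + M)
q(E) = -30*E² (q(E) = 5*((E*E)*(-3*(-2 + 4))) = 5*(E²*(-3*2)) = 5*(E²*(-6)) = 5*(-6*E²) = -30*E²)
-115*(q(12) + I(5, a)) = -115*(-30*12² + 2) = -115*(-30*144 + 2) = -115*(-4320 + 2) = -115*(-4318) = 496570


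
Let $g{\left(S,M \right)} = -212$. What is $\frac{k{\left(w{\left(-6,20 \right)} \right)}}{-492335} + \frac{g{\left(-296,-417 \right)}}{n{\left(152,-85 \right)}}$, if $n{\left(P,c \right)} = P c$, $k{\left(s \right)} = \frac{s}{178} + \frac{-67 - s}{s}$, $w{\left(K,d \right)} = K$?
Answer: $\frac{695829382}{42459462735} \approx 0.016388$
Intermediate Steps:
$k{\left(s \right)} = \frac{s}{178} + \frac{-67 - s}{s}$ ($k{\left(s \right)} = s \frac{1}{178} + \frac{-67 - s}{s} = \frac{s}{178} + \frac{-67 - s}{s}$)
$\frac{k{\left(w{\left(-6,20 \right)} \right)}}{-492335} + \frac{g{\left(-296,-417 \right)}}{n{\left(152,-85 \right)}} = \frac{-1 - \frac{67}{-6} + \frac{1}{178} \left(-6\right)}{-492335} - \frac{212}{152 \left(-85\right)} = \left(-1 - - \frac{67}{6} - \frac{3}{89}\right) \left(- \frac{1}{492335}\right) - \frac{212}{-12920} = \left(-1 + \frac{67}{6} - \frac{3}{89}\right) \left(- \frac{1}{492335}\right) - - \frac{53}{3230} = \frac{5411}{534} \left(- \frac{1}{492335}\right) + \frac{53}{3230} = - \frac{5411}{262906890} + \frac{53}{3230} = \frac{695829382}{42459462735}$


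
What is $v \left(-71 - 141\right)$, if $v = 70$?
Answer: $-14840$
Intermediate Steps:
$v \left(-71 - 141\right) = 70 \left(-71 - 141\right) = 70 \left(-212\right) = -14840$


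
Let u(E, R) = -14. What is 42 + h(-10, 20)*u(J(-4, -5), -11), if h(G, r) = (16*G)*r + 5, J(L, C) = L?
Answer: 44772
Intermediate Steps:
h(G, r) = 5 + 16*G*r (h(G, r) = 16*G*r + 5 = 5 + 16*G*r)
42 + h(-10, 20)*u(J(-4, -5), -11) = 42 + (5 + 16*(-10)*20)*(-14) = 42 + (5 - 3200)*(-14) = 42 - 3195*(-14) = 42 + 44730 = 44772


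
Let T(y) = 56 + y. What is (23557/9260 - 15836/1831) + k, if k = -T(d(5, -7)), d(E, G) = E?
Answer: -1137767153/16955060 ≈ -67.105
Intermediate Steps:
k = -61 (k = -(56 + 5) = -1*61 = -61)
(23557/9260 - 15836/1831) + k = (23557/9260 - 15836/1831) - 61 = -103508493/16955060 - 61 = -1137767153/16955060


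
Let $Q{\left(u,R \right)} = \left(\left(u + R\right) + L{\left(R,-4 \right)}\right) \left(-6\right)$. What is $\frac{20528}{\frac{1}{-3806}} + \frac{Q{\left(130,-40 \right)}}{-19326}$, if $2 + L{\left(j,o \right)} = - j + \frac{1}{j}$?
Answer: $- \frac{10066213536001}{128840} \approx -7.813 \cdot 10^{7}$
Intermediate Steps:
$L{\left(j,o \right)} = -2 + \frac{1}{j} - j$ ($L{\left(j,o \right)} = -2 - \left(j - \frac{1}{j}\right) = -2 + \frac{1}{j} - j$)
$Q{\left(u,R \right)} = 12 - 6 u - \frac{6}{R}$ ($Q{\left(u,R \right)} = \left(\left(u + R\right) - \left(2 + R - \frac{1}{R}\right)\right) \left(-6\right) = \left(\left(R + u\right) - \left(2 + R - \frac{1}{R}\right)\right) \left(-6\right) = \left(-2 + u + \frac{1}{R}\right) \left(-6\right) = 12 - 6 u - \frac{6}{R}$)
$\frac{20528}{\frac{1}{-3806}} + \frac{Q{\left(130,-40 \right)}}{-19326} = \frac{20528}{\frac{1}{-3806}} + \frac{12 - 780 - \frac{6}{-40}}{-19326} = \frac{20528}{- \frac{1}{3806}} + \left(12 - 780 - - \frac{3}{20}\right) \left(- \frac{1}{19326}\right) = 20528 \left(-3806\right) + \left(12 - 780 + \frac{3}{20}\right) \left(- \frac{1}{19326}\right) = -78129568 - - \frac{5119}{128840} = -78129568 + \frac{5119}{128840} = - \frac{10066213536001}{128840}$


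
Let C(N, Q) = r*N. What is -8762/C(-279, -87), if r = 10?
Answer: 4381/1395 ≈ 3.1405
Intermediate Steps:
C(N, Q) = 10*N
-8762/C(-279, -87) = -8762/(10*(-279)) = -8762/(-2790) = -8762*(-1/2790) = 4381/1395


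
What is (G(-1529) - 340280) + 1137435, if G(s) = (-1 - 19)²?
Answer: 797555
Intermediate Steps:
G(s) = 400 (G(s) = (-20)² = 400)
(G(-1529) - 340280) + 1137435 = (400 - 340280) + 1137435 = -339880 + 1137435 = 797555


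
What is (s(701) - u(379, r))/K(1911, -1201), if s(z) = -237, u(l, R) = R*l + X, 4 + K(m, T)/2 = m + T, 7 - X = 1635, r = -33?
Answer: 6949/706 ≈ 9.8428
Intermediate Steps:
X = -1628 (X = 7 - 1*1635 = 7 - 1635 = -1628)
K(m, T) = -8 + 2*T + 2*m (K(m, T) = -8 + 2*(m + T) = -8 + 2*(T + m) = -8 + (2*T + 2*m) = -8 + 2*T + 2*m)
u(l, R) = -1628 + R*l (u(l, R) = R*l - 1628 = -1628 + R*l)
(s(701) - u(379, r))/K(1911, -1201) = (-237 - (-1628 - 33*379))/(-8 + 2*(-1201) + 2*1911) = (-237 - (-1628 - 12507))/(-8 - 2402 + 3822) = (-237 - 1*(-14135))/1412 = (-237 + 14135)*(1/1412) = 13898*(1/1412) = 6949/706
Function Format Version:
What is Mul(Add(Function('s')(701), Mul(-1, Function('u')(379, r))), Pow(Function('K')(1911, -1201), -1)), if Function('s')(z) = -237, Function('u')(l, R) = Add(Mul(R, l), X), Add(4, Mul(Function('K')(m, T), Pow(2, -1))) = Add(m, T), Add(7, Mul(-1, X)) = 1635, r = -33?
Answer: Rational(6949, 706) ≈ 9.8428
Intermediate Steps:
X = -1628 (X = Add(7, Mul(-1, 1635)) = Add(7, -1635) = -1628)
Function('K')(m, T) = Add(-8, Mul(2, T), Mul(2, m)) (Function('K')(m, T) = Add(-8, Mul(2, Add(m, T))) = Add(-8, Mul(2, Add(T, m))) = Add(-8, Add(Mul(2, T), Mul(2, m))) = Add(-8, Mul(2, T), Mul(2, m)))
Function('u')(l, R) = Add(-1628, Mul(R, l)) (Function('u')(l, R) = Add(Mul(R, l), -1628) = Add(-1628, Mul(R, l)))
Mul(Add(Function('s')(701), Mul(-1, Function('u')(379, r))), Pow(Function('K')(1911, -1201), -1)) = Mul(Add(-237, Mul(-1, Add(-1628, Mul(-33, 379)))), Pow(Add(-8, Mul(2, -1201), Mul(2, 1911)), -1)) = Mul(Add(-237, Mul(-1, Add(-1628, -12507))), Pow(Add(-8, -2402, 3822), -1)) = Mul(Add(-237, Mul(-1, -14135)), Pow(1412, -1)) = Mul(Add(-237, 14135), Rational(1, 1412)) = Mul(13898, Rational(1, 1412)) = Rational(6949, 706)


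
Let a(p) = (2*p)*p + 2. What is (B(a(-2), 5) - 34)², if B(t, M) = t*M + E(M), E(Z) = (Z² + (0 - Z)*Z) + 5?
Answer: 441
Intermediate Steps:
a(p) = 2 + 2*p² (a(p) = 2*p² + 2 = 2 + 2*p²)
E(Z) = 5 (E(Z) = (Z² + (-Z)*Z) + 5 = (Z² - Z²) + 5 = 0 + 5 = 5)
B(t, M) = 5 + M*t (B(t, M) = t*M + 5 = M*t + 5 = 5 + M*t)
(B(a(-2), 5) - 34)² = ((5 + 5*(2 + 2*(-2)²)) - 34)² = ((5 + 5*(2 + 2*4)) - 34)² = ((5 + 5*(2 + 8)) - 34)² = ((5 + 5*10) - 34)² = ((5 + 50) - 34)² = (55 - 34)² = 21² = 441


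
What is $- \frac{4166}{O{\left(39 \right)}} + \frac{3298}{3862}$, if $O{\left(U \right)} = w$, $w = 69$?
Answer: $- \frac{7930765}{133239} \approx -59.523$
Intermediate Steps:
$O{\left(U \right)} = 69$
$- \frac{4166}{O{\left(39 \right)}} + \frac{3298}{3862} = - \frac{4166}{69} + \frac{3298}{3862} = \left(-4166\right) \frac{1}{69} + 3298 \cdot \frac{1}{3862} = - \frac{4166}{69} + \frac{1649}{1931} = - \frac{7930765}{133239}$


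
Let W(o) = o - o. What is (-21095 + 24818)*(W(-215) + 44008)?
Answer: 163841784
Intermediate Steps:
W(o) = 0
(-21095 + 24818)*(W(-215) + 44008) = (-21095 + 24818)*(0 + 44008) = 3723*44008 = 163841784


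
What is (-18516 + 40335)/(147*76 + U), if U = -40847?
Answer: -21819/29675 ≈ -0.73527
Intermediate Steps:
(-18516 + 40335)/(147*76 + U) = (-18516 + 40335)/(147*76 - 40847) = 21819/(11172 - 40847) = 21819/(-29675) = 21819*(-1/29675) = -21819/29675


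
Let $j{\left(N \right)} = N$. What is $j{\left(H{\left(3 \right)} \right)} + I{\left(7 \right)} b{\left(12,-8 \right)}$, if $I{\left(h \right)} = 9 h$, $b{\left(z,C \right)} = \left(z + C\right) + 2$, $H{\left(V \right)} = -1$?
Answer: $377$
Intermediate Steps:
$b{\left(z,C \right)} = 2 + C + z$ ($b{\left(z,C \right)} = \left(C + z\right) + 2 = 2 + C + z$)
$j{\left(H{\left(3 \right)} \right)} + I{\left(7 \right)} b{\left(12,-8 \right)} = -1 + 9 \cdot 7 \left(2 - 8 + 12\right) = -1 + 63 \cdot 6 = -1 + 378 = 377$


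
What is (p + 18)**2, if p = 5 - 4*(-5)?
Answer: 1849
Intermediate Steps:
p = 25 (p = 5 + 20 = 25)
(p + 18)**2 = (25 + 18)**2 = 43**2 = 1849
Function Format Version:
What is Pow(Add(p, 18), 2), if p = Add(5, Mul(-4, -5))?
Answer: 1849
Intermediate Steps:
p = 25 (p = Add(5, 20) = 25)
Pow(Add(p, 18), 2) = Pow(Add(25, 18), 2) = Pow(43, 2) = 1849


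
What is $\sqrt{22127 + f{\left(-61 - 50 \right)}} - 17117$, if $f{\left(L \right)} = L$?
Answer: $-17117 + 16 \sqrt{86} \approx -16969.0$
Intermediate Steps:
$\sqrt{22127 + f{\left(-61 - 50 \right)}} - 17117 = \sqrt{22127 - 111} - 17117 = \sqrt{22016} - 17117 = 16 \sqrt{86} - 17117 = -17117 + 16 \sqrt{86}$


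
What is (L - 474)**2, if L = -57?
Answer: 281961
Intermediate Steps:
(L - 474)**2 = (-57 - 474)**2 = (-531)**2 = 281961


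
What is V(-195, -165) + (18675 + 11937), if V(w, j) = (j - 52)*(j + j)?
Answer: 102222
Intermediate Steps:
V(w, j) = 2*j*(-52 + j) (V(w, j) = (-52 + j)*(2*j) = 2*j*(-52 + j))
V(-195, -165) + (18675 + 11937) = 2*(-165)*(-52 - 165) + (18675 + 11937) = 2*(-165)*(-217) + 30612 = 71610 + 30612 = 102222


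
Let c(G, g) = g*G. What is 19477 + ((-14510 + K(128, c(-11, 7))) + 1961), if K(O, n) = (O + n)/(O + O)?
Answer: 1773619/256 ≈ 6928.2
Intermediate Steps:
c(G, g) = G*g
K(O, n) = (O + n)/(2*O) (K(O, n) = (O + n)/((2*O)) = (O + n)*(1/(2*O)) = (O + n)/(2*O))
19477 + ((-14510 + K(128, c(-11, 7))) + 1961) = 19477 + ((-14510 + (½)*(128 - 11*7)/128) + 1961) = 19477 + ((-14510 + (½)*(1/128)*(128 - 77)) + 1961) = 19477 + ((-14510 + (½)*(1/128)*51) + 1961) = 19477 + ((-14510 + 51/256) + 1961) = 19477 + (-3714509/256 + 1961) = 19477 - 3212493/256 = 1773619/256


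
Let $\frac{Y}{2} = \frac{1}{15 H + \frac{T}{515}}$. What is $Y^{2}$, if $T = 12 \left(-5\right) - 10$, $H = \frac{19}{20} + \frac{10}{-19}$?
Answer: $\frac{245110336}{2370229225} \approx 0.10341$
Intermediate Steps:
$H = \frac{161}{380}$ ($H = 19 \cdot \frac{1}{20} + 10 \left(- \frac{1}{19}\right) = \frac{19}{20} - \frac{10}{19} = \frac{161}{380} \approx 0.42368$)
$T = -70$ ($T = -60 - 10 = -70$)
$Y = \frac{15656}{48685}$ ($Y = \frac{2}{15 \cdot \frac{161}{380} - \frac{70}{515}} = \frac{2}{\frac{483}{76} - \frac{14}{103}} = \frac{2}{\frac{48685}{7828}} = 2 \cdot \frac{7828}{48685} = \frac{15656}{48685} \approx 0.32158$)
$Y^{2} = \left(\frac{15656}{48685}\right)^{2} = \frac{245110336}{2370229225}$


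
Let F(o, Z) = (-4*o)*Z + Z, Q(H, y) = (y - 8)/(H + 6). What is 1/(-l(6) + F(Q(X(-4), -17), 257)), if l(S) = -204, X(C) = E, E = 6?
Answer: 3/7808 ≈ 0.00038422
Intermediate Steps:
X(C) = 6
Q(H, y) = (-8 + y)/(6 + H)
F(o, Z) = Z - 4*Z*o (F(o, Z) = -4*Z*o + Z = Z - 4*Z*o)
1/(-l(6) + F(Q(X(-4), -17), 257)) = 1/(-1*(-204) + 257*(1 - 4*(-8 - 17)/(6 + 6))) = 1/(204 + 257*(1 - 4*(-25)/12)) = 1/(204 + 257*(1 - (-25)/3)) = 1/(204 + 257*(1 - 4*(-25/12))) = 1/(204 + 257*(1 + 25/3)) = 1/(204 + 257*(28/3)) = 1/(204 + 7196/3) = 1/(7808/3) = 3/7808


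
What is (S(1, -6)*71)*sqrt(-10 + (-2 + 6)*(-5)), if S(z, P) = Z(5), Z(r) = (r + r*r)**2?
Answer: 63900*I*sqrt(30) ≈ 3.4999e+5*I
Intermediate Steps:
Z(r) = (r + r**2)**2
S(z, P) = 900 (S(z, P) = 5**2*(1 + 5)**2 = 25*6**2 = 25*36 = 900)
(S(1, -6)*71)*sqrt(-10 + (-2 + 6)*(-5)) = (900*71)*sqrt(-10 + (-2 + 6)*(-5)) = 63900*sqrt(-10 + 4*(-5)) = 63900*sqrt(-10 - 20) = 63900*sqrt(-30) = 63900*(I*sqrt(30)) = 63900*I*sqrt(30)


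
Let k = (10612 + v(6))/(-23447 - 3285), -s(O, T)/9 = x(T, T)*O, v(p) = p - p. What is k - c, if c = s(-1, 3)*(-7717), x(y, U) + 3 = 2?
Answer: -464157052/6683 ≈ -69453.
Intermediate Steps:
v(p) = 0
x(y, U) = -1 (x(y, U) = -3 + 2 = -1)
s(O, T) = 9*O (s(O, T) = -(-9)*O = 9*O)
k = -2653/6683 (k = (10612 + 0)/(-23447 - 3285) = 10612/(-26732) = 10612*(-1/26732) = -2653/6683 ≈ -0.39698)
c = 69453 (c = (9*(-1))*(-7717) = -9*(-7717) = 69453)
k - c = -2653/6683 - 1*69453 = -2653/6683 - 69453 = -464157052/6683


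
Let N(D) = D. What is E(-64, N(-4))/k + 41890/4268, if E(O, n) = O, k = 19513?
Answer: 408563209/41640742 ≈ 9.8116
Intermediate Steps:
E(-64, N(-4))/k + 41890/4268 = -64/19513 + 41890/4268 = -64*1/19513 + 41890*(1/4268) = -64/19513 + 20945/2134 = 408563209/41640742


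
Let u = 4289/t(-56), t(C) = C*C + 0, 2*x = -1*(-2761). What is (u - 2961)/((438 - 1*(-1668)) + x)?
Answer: -9281407/10933664 ≈ -0.84888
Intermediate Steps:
x = 2761/2 (x = (-1*(-2761))/2 = (½)*2761 = 2761/2 ≈ 1380.5)
t(C) = C² (t(C) = C² + 0 = C²)
u = 4289/3136 (u = 4289/((-56)²) = 4289/3136 ≈ 1.3677)
(u - 2961)/((438 - 1*(-1668)) + x) = (4289/3136 - 2961)/((438 - 1*(-1668)) + 2761/2) = -9281407/(3136*((438 + 1668) + 2761/2)) = -9281407/(3136*(2106 + 2761/2)) = -9281407/(3136*6973/2) = -9281407/3136*2/6973 = -9281407/10933664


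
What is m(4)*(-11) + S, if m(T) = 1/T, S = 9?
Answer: 25/4 ≈ 6.2500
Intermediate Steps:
m(T) = 1/T
m(4)*(-11) + S = -11/4 + 9 = 25/4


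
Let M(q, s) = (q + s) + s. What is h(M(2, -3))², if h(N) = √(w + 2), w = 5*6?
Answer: 32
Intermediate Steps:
w = 30
M(q, s) = q + 2*s
h(N) = 4*√2 (h(N) = √(30 + 2) = √32 = 4*√2)
h(M(2, -3))² = (4*√2)² = 32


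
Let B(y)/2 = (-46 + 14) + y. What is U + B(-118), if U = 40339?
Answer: 40039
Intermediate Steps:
B(y) = -64 + 2*y (B(y) = 2*((-46 + 14) + y) = 2*(-32 + y) = -64 + 2*y)
U + B(-118) = 40339 + (-64 + 2*(-118)) = 40339 + (-64 - 236) = 40339 - 300 = 40039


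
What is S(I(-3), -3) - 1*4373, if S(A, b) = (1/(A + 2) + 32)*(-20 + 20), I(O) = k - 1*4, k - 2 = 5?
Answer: -4373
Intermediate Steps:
k = 7 (k = 2 + 5 = 7)
I(O) = 3 (I(O) = 7 - 1*4 = 7 - 4 = 3)
S(A, b) = 0 (S(A, b) = (1/(2 + A) + 32)*0 = (32 + 1/(2 + A))*0 = 0)
S(I(-3), -3) - 1*4373 = 0 - 1*4373 = 0 - 4373 = -4373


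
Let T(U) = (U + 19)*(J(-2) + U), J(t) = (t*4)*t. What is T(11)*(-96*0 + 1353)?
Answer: 1095930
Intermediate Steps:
J(t) = 4*t**2 (J(t) = (4*t)*t = 4*t**2)
T(U) = (16 + U)*(19 + U) (T(U) = (U + 19)*(4*(-2)**2 + U) = (19 + U)*(4*4 + U) = (19 + U)*(16 + U) = (16 + U)*(19 + U))
T(11)*(-96*0 + 1353) = (304 + 11**2 + 35*11)*(-96*0 + 1353) = (304 + 121 + 385)*(0 + 1353) = 810*1353 = 1095930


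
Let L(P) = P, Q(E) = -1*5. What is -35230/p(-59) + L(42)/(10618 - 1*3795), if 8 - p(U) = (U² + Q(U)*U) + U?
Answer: 240530068/25306507 ≈ 9.5047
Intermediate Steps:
Q(E) = -5
p(U) = 8 - U² + 4*U (p(U) = 8 - ((U² - 5*U) + U) = 8 - (U² - 4*U) = 8 + (-U² + 4*U) = 8 - U² + 4*U)
-35230/p(-59) + L(42)/(10618 - 1*3795) = -35230/(8 - 1*(-59)² + 4*(-59)) + 42/(10618 - 1*3795) = -35230/(8 - 1*3481 - 236) + 42/(10618 - 3795) = -35230/(8 - 3481 - 236) + 42/6823 = -35230/(-3709) + 42*(1/6823) = -35230*(-1/3709) + 42/6823 = 35230/3709 + 42/6823 = 240530068/25306507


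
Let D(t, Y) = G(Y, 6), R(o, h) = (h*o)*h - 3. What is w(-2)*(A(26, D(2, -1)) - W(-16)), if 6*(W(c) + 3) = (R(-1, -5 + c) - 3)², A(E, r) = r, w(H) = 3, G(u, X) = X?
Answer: -199755/2 ≈ -99878.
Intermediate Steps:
R(o, h) = -3 + o*h² (R(o, h) = o*h² - 3 = -3 + o*h²)
D(t, Y) = 6
W(c) = -3 + (-6 - (-5 + c)²)²/6 (W(c) = -3 + ((-3 - (-5 + c)²) - 3)²/6 = -3 + (-6 - (-5 + c)²)²/6)
w(-2)*(A(26, D(2, -1)) - W(-16)) = 3*(6 - (-3 + (6 + (-5 - 16)²)²/6)) = 3*(6 - (-3 + (6 + (-21)²)²/6)) = 3*(6 - (-3 + (6 + 441)²/6)) = 3*(6 - (-3 + (⅙)*447²)) = 3*(6 - (-3 + (⅙)*199809)) = 3*(6 - (-3 + 66603/2)) = 3*(6 - 1*66597/2) = 3*(6 - 66597/2) = 3*(-66585/2) = -199755/2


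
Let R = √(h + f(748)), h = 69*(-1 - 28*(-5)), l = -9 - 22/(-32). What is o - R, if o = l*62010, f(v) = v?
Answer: -4123665/8 - 7*√211 ≈ -5.1556e+5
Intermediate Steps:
l = -133/16 (l = -9 - 22*(-1)/32 = -9 - 1*(-11/16) = -9 + 11/16 = -133/16 ≈ -8.3125)
h = 9591 (h = 69*(-1 + 140) = 69*139 = 9591)
o = -4123665/8 (o = -133/16*62010 = -4123665/8 ≈ -5.1546e+5)
R = 7*√211 (R = √(9591 + 748) = √10339 = 7*√211 ≈ 101.68)
o - R = -4123665/8 - 7*√211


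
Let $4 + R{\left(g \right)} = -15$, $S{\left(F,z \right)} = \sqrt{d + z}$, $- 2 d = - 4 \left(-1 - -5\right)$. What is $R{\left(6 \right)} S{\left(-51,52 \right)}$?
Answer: $- 38 \sqrt{15} \approx -147.17$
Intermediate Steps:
$d = 8$ ($d = - \frac{\left(-4\right) \left(-1 - -5\right)}{2} = - \frac{\left(-4\right) \left(-1 + 5\right)}{2} = - \frac{\left(-4\right) 4}{2} = \left(- \frac{1}{2}\right) \left(-16\right) = 8$)
$S{\left(F,z \right)} = \sqrt{8 + z}$
$R{\left(g \right)} = -19$ ($R{\left(g \right)} = -4 - 15 = -19$)
$R{\left(6 \right)} S{\left(-51,52 \right)} = - 19 \sqrt{8 + 52} = - 19 \sqrt{60} = - 19 \cdot 2 \sqrt{15} = - 38 \sqrt{15}$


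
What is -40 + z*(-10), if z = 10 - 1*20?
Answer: 60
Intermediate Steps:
z = -10 (z = 10 - 20 = -10)
-40 + z*(-10) = -40 - 10*(-10) = -40 + 100 = 60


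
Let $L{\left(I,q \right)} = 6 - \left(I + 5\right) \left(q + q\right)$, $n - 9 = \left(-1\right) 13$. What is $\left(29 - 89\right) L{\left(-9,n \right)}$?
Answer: $1560$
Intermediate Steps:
$n = -4$ ($n = 9 - 13 = -4$)
$L{\left(I,q \right)} = 6 - 2 q \left(5 + I\right)$ ($L{\left(I,q \right)} = 6 - \left(5 + I\right) 2 q = 6 - 2 q \left(5 + I\right)$)
$\left(29 - 89\right) L{\left(-9,n \right)} = \left(29 - 89\right) \left(6 - -40 - \left(-18\right) \left(-4\right)\right) = - 60 \left(6 + 40 - 72\right) = \left(-60\right) \left(-26\right) = 1560$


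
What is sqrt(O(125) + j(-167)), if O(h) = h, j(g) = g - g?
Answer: 5*sqrt(5) ≈ 11.180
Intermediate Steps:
j(g) = 0
sqrt(O(125) + j(-167)) = sqrt(125 + 0) = sqrt(125) = 5*sqrt(5)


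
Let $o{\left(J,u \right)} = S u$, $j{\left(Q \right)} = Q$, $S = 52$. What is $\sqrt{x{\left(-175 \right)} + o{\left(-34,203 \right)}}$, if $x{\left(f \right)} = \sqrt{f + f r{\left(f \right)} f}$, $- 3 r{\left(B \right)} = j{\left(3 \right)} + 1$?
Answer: $\frac{\sqrt{95004 + 15 i \sqrt{14763}}}{3} \approx 102.75 + 0.98545 i$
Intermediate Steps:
$r{\left(B \right)} = - \frac{4}{3}$ ($r{\left(B \right)} = - \frac{3 + 1}{3} = \left(- \frac{1}{3}\right) 4 = - \frac{4}{3}$)
$o{\left(J,u \right)} = 52 u$
$x{\left(f \right)} = \sqrt{f - \frac{4 f^{2}}{3}}$ ($x{\left(f \right)} = \sqrt{f + f \left(- \frac{4}{3}\right) f} = \sqrt{f + - \frac{4 f}{3} f} = \sqrt{f - \frac{4 f^{2}}{3}}$)
$\sqrt{x{\left(-175 \right)} + o{\left(-34,203 \right)}} = \sqrt{\frac{\sqrt{3} \sqrt{- 175 \left(3 - -700\right)}}{3} + 52 \cdot 203} = \sqrt{\frac{\sqrt{3} \sqrt{- 175 \left(3 + 700\right)}}{3} + 10556} = \sqrt{\frac{\sqrt{3} \sqrt{\left(-175\right) 703}}{3} + 10556} = \sqrt{\frac{\sqrt{3} \sqrt{-123025}}{3} + 10556} = \sqrt{\frac{\sqrt{3} \cdot 5 i \sqrt{4921}}{3} + 10556} = \sqrt{\frac{5 i \sqrt{14763}}{3} + 10556} = \sqrt{10556 + \frac{5 i \sqrt{14763}}{3}}$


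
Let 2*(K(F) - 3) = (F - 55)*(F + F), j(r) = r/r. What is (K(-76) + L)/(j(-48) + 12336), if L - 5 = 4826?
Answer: 14790/12337 ≈ 1.1988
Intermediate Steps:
j(r) = 1
K(F) = 3 + F*(-55 + F) (K(F) = 3 + ((F - 55)*(F + F))/2 = 3 + ((-55 + F)*(2*F))/2 = 3 + (2*F*(-55 + F))/2 = 3 + F*(-55 + F))
L = 4831 (L = 5 + 4826 = 4831)
(K(-76) + L)/(j(-48) + 12336) = ((3 + (-76)**2 - 55*(-76)) + 4831)/(1 + 12336) = ((3 + 5776 + 4180) + 4831)/12337 = (9959 + 4831)*(1/12337) = 14790*(1/12337) = 14790/12337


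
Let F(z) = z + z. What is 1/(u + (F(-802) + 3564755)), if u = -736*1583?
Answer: 1/2398063 ≈ 4.1700e-7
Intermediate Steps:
F(z) = 2*z
u = -1165088
1/(u + (F(-802) + 3564755)) = 1/(-1165088 + (2*(-802) + 3564755)) = 1/(-1165088 + (-1604 + 3564755)) = 1/(-1165088 + 3563151) = 1/2398063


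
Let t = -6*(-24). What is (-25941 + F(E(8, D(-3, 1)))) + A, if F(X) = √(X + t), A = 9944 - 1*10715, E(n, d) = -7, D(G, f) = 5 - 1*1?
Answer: -26712 + √137 ≈ -26700.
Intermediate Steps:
D(G, f) = 4 (D(G, f) = 5 - 1 = 4)
A = -771 (A = 9944 - 10715 = -771)
t = 144
F(X) = √(144 + X) (F(X) = √(X + 144) = √(144 + X))
(-25941 + F(E(8, D(-3, 1)))) + A = (-25941 + √(144 - 7)) - 771 = (-25941 + √137) - 771 = -26712 + √137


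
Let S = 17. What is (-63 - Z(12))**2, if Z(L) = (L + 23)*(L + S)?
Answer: 1162084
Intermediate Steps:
Z(L) = (17 + L)*(23 + L) (Z(L) = (L + 23)*(L + 17) = (23 + L)*(17 + L) = (17 + L)*(23 + L))
(-63 - Z(12))**2 = (-63 - (391 + 12**2 + 40*12))**2 = (-63 - (391 + 144 + 480))**2 = (-63 - 1*1015)**2 = (-63 - 1015)**2 = (-1078)**2 = 1162084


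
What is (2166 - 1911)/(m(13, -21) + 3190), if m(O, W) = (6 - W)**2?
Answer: 255/3919 ≈ 0.065068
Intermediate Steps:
(2166 - 1911)/(m(13, -21) + 3190) = (2166 - 1911)/((-6 - 21)**2 + 3190) = 255/((-27)**2 + 3190) = 255/(729 + 3190) = 255/3919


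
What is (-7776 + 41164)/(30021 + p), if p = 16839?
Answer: 8347/11715 ≈ 0.71251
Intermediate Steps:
(-7776 + 41164)/(30021 + p) = (-7776 + 41164)/(30021 + 16839) = 33388/46860 = 33388*(1/46860) = 8347/11715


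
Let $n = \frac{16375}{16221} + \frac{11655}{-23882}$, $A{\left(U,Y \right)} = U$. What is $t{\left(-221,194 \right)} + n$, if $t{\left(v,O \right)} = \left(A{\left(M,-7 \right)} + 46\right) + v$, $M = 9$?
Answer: $- \frac{64104715057}{387389922} \approx -165.48$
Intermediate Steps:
$t{\left(v,O \right)} = 55 + v$ ($t{\left(v,O \right)} = \left(9 + 46\right) + v = 55 + v$)
$n = \frac{202011995}{387389922}$ ($n = 16375 \cdot \frac{1}{16221} + 11655 \left(- \frac{1}{23882}\right) = \frac{16375}{16221} - \frac{11655}{23882} = \frac{202011995}{387389922} \approx 0.52147$)
$t{\left(-221,194 \right)} + n = \left(55 - 221\right) + \frac{202011995}{387389922} = -166 + \frac{202011995}{387389922} = - \frac{64104715057}{387389922}$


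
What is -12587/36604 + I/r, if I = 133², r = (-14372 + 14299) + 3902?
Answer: 85613219/20022388 ≈ 4.2759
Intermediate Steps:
r = 3829 (r = -73 + 3902 = 3829)
I = 17689
-12587/36604 + I/r = -12587/36604 + 17689/3829 = -12587*1/36604 + 17689*(1/3829) = -12587/36604 + 2527/547 = 85613219/20022388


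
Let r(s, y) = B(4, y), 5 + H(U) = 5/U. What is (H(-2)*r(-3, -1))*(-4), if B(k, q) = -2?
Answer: -60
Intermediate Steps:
H(U) = -5 + 5/U
r(s, y) = -2
(H(-2)*r(-3, -1))*(-4) = ((-5 + 5/(-2))*(-2))*(-4) = ((-5 + 5*(-1/2))*(-2))*(-4) = ((-5 - 5/2)*(-2))*(-4) = -15/2*(-2)*(-4) = 15*(-4) = -60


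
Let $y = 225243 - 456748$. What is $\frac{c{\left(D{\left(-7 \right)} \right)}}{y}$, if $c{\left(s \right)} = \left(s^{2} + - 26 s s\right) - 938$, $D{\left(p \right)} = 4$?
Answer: $\frac{1338}{231505} \approx 0.0057796$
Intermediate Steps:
$c{\left(s \right)} = -938 - 25 s^{2}$ ($c{\left(s \right)} = \left(s^{2} - 26 s^{2}\right) - 938 = - 25 s^{2} - 938 = -938 - 25 s^{2}$)
$y = -231505$ ($y = 225243 - 456748 = -231505$)
$\frac{c{\left(D{\left(-7 \right)} \right)}}{y} = \frac{-938 - 25 \cdot 4^{2}}{-231505} = \left(-938 - 400\right) \left(- \frac{1}{231505}\right) = \left(-1338\right) \left(- \frac{1}{231505}\right) = \frac{1338}{231505}$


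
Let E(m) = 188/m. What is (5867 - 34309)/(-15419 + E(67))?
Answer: 1905614/1032885 ≈ 1.8449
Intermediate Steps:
(5867 - 34309)/(-15419 + E(67)) = (5867 - 34309)/(-15419 + 188/67) = -28442/(-15419 + 188*(1/67)) = -28442/(-15419 + 188/67) = -28442/(-1032885/67) = -28442*(-67/1032885) = 1905614/1032885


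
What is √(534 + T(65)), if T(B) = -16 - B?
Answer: √453 ≈ 21.284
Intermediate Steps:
√(534 + T(65)) = √(534 + (-16 - 1*65)) = √(534 + (-16 - 65)) = √(534 - 81) = √453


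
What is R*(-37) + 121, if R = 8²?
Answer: -2247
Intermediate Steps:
R = 64
R*(-37) + 121 = 64*(-37) + 121 = -2368 + 121 = -2247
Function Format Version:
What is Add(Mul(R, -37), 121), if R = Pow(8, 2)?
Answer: -2247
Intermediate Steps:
R = 64
Add(Mul(R, -37), 121) = Add(Mul(64, -37), 121) = Add(-2368, 121) = -2247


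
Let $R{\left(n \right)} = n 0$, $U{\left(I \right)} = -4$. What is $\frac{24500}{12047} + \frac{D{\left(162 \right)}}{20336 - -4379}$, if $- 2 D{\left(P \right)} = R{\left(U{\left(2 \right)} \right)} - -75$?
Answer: $\frac{34575185}{17013806} \approx 2.0322$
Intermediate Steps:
$R{\left(n \right)} = 0$
$D{\left(P \right)} = - \frac{75}{2}$ ($D{\left(P \right)} = - \frac{0 - -75}{2} = - \frac{0 + 75}{2} = \left(- \frac{1}{2}\right) 75 = - \frac{75}{2}$)
$\frac{24500}{12047} + \frac{D{\left(162 \right)}}{20336 - -4379} = \frac{24500}{12047} - \frac{75}{2 \left(20336 - -4379\right)} = 24500 \cdot \frac{1}{12047} - \frac{75}{2 \left(20336 + 4379\right)} = \frac{3500}{1721} - \frac{75}{2 \cdot 24715} = \frac{3500}{1721} - \frac{15}{9886} = \frac{34575185}{17013806}$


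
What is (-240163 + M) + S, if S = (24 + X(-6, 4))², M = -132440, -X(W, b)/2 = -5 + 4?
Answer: -371927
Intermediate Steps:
X(W, b) = 2 (X(W, b) = -2*(-5 + 4) = -2*(-1) = 2)
S = 676 (S = (24 + 2)² = 26² = 676)
(-240163 + M) + S = (-240163 - 132440) + 676 = -372603 + 676 = -371927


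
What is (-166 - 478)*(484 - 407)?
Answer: -49588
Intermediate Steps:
(-166 - 478)*(484 - 407) = -644*77 = -49588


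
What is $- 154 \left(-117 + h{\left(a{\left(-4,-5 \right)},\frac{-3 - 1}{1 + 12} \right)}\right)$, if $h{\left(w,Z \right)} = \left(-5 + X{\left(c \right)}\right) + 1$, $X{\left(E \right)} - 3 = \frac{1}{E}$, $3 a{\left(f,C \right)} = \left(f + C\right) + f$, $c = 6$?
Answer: $\frac{54439}{3} \approx 18146.0$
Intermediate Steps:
$a{\left(f,C \right)} = \frac{C}{3} + \frac{2 f}{3}$ ($a{\left(f,C \right)} = \frac{\left(f + C\right) + f}{3} = \frac{\left(C + f\right) + f}{3} = \frac{C + 2 f}{3} = \frac{C}{3} + \frac{2 f}{3}$)
$X{\left(E \right)} = 3 + \frac{1}{E}$
$h{\left(w,Z \right)} = - \frac{5}{6}$ ($h{\left(w,Z \right)} = \left(-5 + \left(3 + \frac{1}{6}\right)\right) + 1 = \left(-5 + \frac{19}{6}\right) + 1 = - \frac{11}{6} + 1 = - \frac{5}{6}$)
$- 154 \left(-117 + h{\left(a{\left(-4,-5 \right)},\frac{-3 - 1}{1 + 12} \right)}\right) = - 154 \left(-117 - \frac{5}{6}\right) = \left(-154\right) \left(- \frac{707}{6}\right) = \frac{54439}{3}$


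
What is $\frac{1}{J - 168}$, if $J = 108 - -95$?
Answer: $\frac{1}{35} \approx 0.028571$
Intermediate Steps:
$J = 203$ ($J = 108 + 95 = 203$)
$\frac{1}{J - 168} = \frac{1}{203 - 168} = \frac{1}{35}$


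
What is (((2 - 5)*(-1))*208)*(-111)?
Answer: -69264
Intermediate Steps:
(((2 - 5)*(-1))*208)*(-111) = (-3*(-1)*208)*(-111) = (3*208)*(-111) = 624*(-111) = -69264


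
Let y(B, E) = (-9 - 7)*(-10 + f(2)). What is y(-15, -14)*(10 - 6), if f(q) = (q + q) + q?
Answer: 256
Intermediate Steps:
f(q) = 3*q (f(q) = 2*q + q = 3*q)
y(B, E) = 64 (y(B, E) = (-9 - 7)*(-10 + 3*2) = -16*(-10 + 6) = -16*(-4) = 64)
y(-15, -14)*(10 - 6) = 64*(10 - 6) = 64*4 = 256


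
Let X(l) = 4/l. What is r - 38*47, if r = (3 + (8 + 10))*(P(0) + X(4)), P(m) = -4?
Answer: -1849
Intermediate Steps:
r = -63 (r = (3 + (8 + 10))*(-4 + 4/4) = (3 + 18)*(-4 + 4*(1/4)) = 21*(-4 + 1) = 21*(-3) = -63)
r - 38*47 = -63 - 38*47 = -63 - 1786 = -1849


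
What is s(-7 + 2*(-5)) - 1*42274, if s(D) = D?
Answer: -42291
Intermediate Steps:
s(-7 + 2*(-5)) - 1*42274 = (-7 + 2*(-5)) - 1*42274 = (-7 - 10) - 42274 = -17 - 42274 = -42291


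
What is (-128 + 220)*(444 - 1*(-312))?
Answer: 69552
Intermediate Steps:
(-128 + 220)*(444 - 1*(-312)) = 92*(444 + 312) = 92*756 = 69552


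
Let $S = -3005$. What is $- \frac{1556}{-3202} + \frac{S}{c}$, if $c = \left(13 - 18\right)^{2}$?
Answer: $- \frac{958311}{8005} \approx -119.71$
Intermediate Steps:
$c = 25$ ($c = \left(-5\right)^{2} = 25$)
$- \frac{1556}{-3202} + \frac{S}{c} = - \frac{1556}{-3202} - \frac{3005}{25} = \left(-1556\right) \left(- \frac{1}{3202}\right) - \frac{601}{5} = \frac{778}{1601} - \frac{601}{5} = - \frac{958311}{8005}$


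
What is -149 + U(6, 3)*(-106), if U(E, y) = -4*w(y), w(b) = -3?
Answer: -1421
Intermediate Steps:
U(E, y) = 12 (U(E, y) = -4*(-3) = 12)
-149 + U(6, 3)*(-106) = -149 + 12*(-106) = -149 - 1272 = -1421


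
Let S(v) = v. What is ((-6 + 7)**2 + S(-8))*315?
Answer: -2205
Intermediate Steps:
((-6 + 7)**2 + S(-8))*315 = ((-6 + 7)**2 - 8)*315 = (1**2 - 8)*315 = (1 - 8)*315 = -7*315 = -2205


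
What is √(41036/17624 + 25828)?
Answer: √501439929362/4406 ≈ 160.72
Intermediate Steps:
√(41036/17624 + 25828) = √(41036*(1/17624) + 25828) = √(10259/4406 + 25828) = √(113808427/4406) = √501439929362/4406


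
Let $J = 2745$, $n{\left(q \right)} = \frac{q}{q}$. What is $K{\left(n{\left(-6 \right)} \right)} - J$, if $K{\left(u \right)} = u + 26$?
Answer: $-2718$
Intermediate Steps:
$n{\left(q \right)} = 1$
$K{\left(u \right)} = 26 + u$
$K{\left(n{\left(-6 \right)} \right)} - J = \left(26 + 1\right) - 2745 = 27 - 2745 = -2718$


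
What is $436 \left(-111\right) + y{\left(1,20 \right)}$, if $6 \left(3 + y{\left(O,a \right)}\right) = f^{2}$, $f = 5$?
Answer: $- \frac{290369}{6} \approx -48395.0$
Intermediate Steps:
$y{\left(O,a \right)} = \frac{7}{6}$ ($y{\left(O,a \right)} = -3 + \frac{5^{2}}{6} = -3 + \frac{1}{6} \cdot 25 = -3 + \frac{25}{6} = \frac{7}{6}$)
$436 \left(-111\right) + y{\left(1,20 \right)} = 436 \left(-111\right) + \frac{7}{6} = -48396 + \frac{7}{6} = - \frac{290369}{6}$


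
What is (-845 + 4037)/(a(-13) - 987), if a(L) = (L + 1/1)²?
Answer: -1064/281 ≈ -3.7865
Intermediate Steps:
a(L) = (1 + L)² (a(L) = (L + 1)² = (1 + L)²)
(-845 + 4037)/(a(-13) - 987) = (-845 + 4037)/((1 - 13)² - 987) = 3192/((-12)² - 987) = 3192/(144 - 987) = 3192/(-843) = 3192*(-1/843) = -1064/281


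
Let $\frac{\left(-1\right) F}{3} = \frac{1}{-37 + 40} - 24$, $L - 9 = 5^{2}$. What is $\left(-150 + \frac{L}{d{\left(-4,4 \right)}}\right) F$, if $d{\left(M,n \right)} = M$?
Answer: $- \frac{22507}{2} \approx -11254.0$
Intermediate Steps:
$L = 34$ ($L = 9 + 5^{2} = 9 + 25 = 34$)
$F = 71$ ($F = - 3 \left(\frac{1}{-37 + 40} - 24\right) = - 3 \left(\frac{1}{3} - 24\right) = \left(-3\right) \left(- \frac{71}{3}\right) = 71$)
$\left(-150 + \frac{L}{d{\left(-4,4 \right)}}\right) F = \left(-150 + \frac{34}{-4}\right) 71 = \left(-150 + 34 \left(- \frac{1}{4}\right)\right) 71 = \left(-150 - \frac{17}{2}\right) 71 = \left(- \frac{317}{2}\right) 71 = - \frac{22507}{2}$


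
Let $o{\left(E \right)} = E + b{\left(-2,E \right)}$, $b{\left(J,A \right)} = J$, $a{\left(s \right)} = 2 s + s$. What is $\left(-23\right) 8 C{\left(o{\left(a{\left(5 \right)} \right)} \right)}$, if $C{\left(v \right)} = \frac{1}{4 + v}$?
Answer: $- \frac{184}{17} \approx -10.824$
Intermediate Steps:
$a{\left(s \right)} = 3 s$
$o{\left(E \right)} = -2 + E$ ($o{\left(E \right)} = E - 2 = -2 + E$)
$\left(-23\right) 8 C{\left(o{\left(a{\left(5 \right)} \right)} \right)} = \frac{\left(-23\right) 8}{4 + \left(-2 + 3 \cdot 5\right)} = - \frac{184}{4 + \left(-2 + 15\right)} = - \frac{184}{4 + 13} = - \frac{184}{17}$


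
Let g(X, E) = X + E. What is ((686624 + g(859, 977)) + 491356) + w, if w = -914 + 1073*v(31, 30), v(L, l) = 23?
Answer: 1203581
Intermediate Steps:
g(X, E) = E + X
w = 23765 (w = -914 + 1073*23 = -914 + 24679 = 23765)
((686624 + g(859, 977)) + 491356) + w = ((686624 + (977 + 859)) + 491356) + 23765 = ((686624 + 1836) + 491356) + 23765 = (688460 + 491356) + 23765 = 1179816 + 23765 = 1203581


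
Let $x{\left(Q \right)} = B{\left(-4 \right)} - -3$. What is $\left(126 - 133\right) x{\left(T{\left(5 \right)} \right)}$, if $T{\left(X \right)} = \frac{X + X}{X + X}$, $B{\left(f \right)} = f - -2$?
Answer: $-7$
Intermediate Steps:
$B{\left(f \right)} = 2 + f$ ($B{\left(f \right)} = f + 2 = 2 + f$)
$T{\left(X \right)} = 1$ ($T{\left(X \right)} = \frac{2 X}{2 X} = 2 X \frac{1}{2 X} = 1$)
$x{\left(Q \right)} = 1$ ($x{\left(Q \right)} = \left(2 - 4\right) - -3 = -2 + 3 = 1$)
$\left(126 - 133\right) x{\left(T{\left(5 \right)} \right)} = \left(126 - 133\right) 1 = \left(-7\right) 1 = -7$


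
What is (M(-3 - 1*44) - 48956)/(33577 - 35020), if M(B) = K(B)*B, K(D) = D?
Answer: 46747/1443 ≈ 32.396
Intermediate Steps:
M(B) = B**2 (M(B) = B*B = B**2)
(M(-3 - 1*44) - 48956)/(33577 - 35020) = ((-3 - 1*44)**2 - 48956)/(33577 - 35020) = ((-3 - 44)**2 - 48956)/(-1443) = ((-47)**2 - 48956)*(-1/1443) = (2209 - 48956)*(-1/1443) = -46747*(-1/1443) = 46747/1443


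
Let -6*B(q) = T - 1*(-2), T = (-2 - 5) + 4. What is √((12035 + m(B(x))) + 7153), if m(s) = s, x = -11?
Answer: √690774/6 ≈ 138.52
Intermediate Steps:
T = -3 (T = -7 + 4 = -3)
B(q) = ⅙ (B(q) = -(-3 - 1*(-2))/6 = -(-3 + 2)/6 = -⅙*(-1) = ⅙)
√((12035 + m(B(x))) + 7153) = √((12035 + ⅙) + 7153) = √(72211/6 + 7153) = √(115129/6) = √690774/6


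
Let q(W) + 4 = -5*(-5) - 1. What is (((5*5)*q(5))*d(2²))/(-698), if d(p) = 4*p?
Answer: -4000/349 ≈ -11.461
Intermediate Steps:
q(W) = 20 (q(W) = -4 + (-5*(-5) - 1) = -4 + (25 - 1) = -4 + 24 = 20)
(((5*5)*q(5))*d(2²))/(-698) = (((5*5)*20)*(4*2²))/(-698) = ((25*20)*(4*4))*(-1/698) = (500*16)*(-1/698) = 8000*(-1/698) = -4000/349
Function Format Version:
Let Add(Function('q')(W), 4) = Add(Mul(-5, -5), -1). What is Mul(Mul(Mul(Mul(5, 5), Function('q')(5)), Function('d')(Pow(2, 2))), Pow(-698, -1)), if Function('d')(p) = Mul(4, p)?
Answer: Rational(-4000, 349) ≈ -11.461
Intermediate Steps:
Function('q')(W) = 20 (Function('q')(W) = Add(-4, Add(Mul(-5, -5), -1)) = Add(-4, Add(25, -1)) = Add(-4, 24) = 20)
Mul(Mul(Mul(Mul(5, 5), Function('q')(5)), Function('d')(Pow(2, 2))), Pow(-698, -1)) = Mul(Mul(Mul(Mul(5, 5), 20), Mul(4, Pow(2, 2))), Pow(-698, -1)) = Mul(Mul(Mul(25, 20), Mul(4, 4)), Rational(-1, 698)) = Mul(Mul(500, 16), Rational(-1, 698)) = Mul(8000, Rational(-1, 698)) = Rational(-4000, 349)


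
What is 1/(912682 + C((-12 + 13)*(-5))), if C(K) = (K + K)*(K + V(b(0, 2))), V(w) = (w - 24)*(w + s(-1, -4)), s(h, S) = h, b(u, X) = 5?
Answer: 1/913492 ≈ 1.0947e-6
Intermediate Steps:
V(w) = (-1 + w)*(-24 + w) (V(w) = (w - 24)*(w - 1) = (-24 + w)*(-1 + w) = (-1 + w)*(-24 + w))
C(K) = 2*K*(-76 + K) (C(K) = (K + K)*(K + (24 + 5² - 25*5)) = (2*K)*(K + (24 + 25 - 125)) = (2*K)*(K - 76) = (2*K)*(-76 + K) = 2*K*(-76 + K))
1/(912682 + C((-12 + 13)*(-5))) = 1/(912682 + 2*((-12 + 13)*(-5))*(-76 + (-12 + 13)*(-5))) = 1/(912682 + 2*(1*(-5))*(-76 + 1*(-5))) = 1/(912682 + 2*(-5)*(-76 - 5)) = 1/(912682 + 2*(-5)*(-81)) = 1/(912682 + 810) = 1/913492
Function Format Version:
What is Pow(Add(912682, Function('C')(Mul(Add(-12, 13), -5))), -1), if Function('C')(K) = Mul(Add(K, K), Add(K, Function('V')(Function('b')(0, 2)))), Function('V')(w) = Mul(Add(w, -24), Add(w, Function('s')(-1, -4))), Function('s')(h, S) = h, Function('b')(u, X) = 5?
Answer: Rational(1, 913492) ≈ 1.0947e-6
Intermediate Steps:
Function('V')(w) = Mul(Add(-1, w), Add(-24, w)) (Function('V')(w) = Mul(Add(w, -24), Add(w, -1)) = Mul(Add(-24, w), Add(-1, w)) = Mul(Add(-1, w), Add(-24, w)))
Function('C')(K) = Mul(2, K, Add(-76, K)) (Function('C')(K) = Mul(Add(K, K), Add(K, Add(24, Pow(5, 2), Mul(-25, 5)))) = Mul(Mul(2, K), Add(K, Add(24, 25, -125))) = Mul(Mul(2, K), Add(K, -76)) = Mul(Mul(2, K), Add(-76, K)) = Mul(2, K, Add(-76, K)))
Pow(Add(912682, Function('C')(Mul(Add(-12, 13), -5))), -1) = Pow(Add(912682, Mul(2, Mul(Add(-12, 13), -5), Add(-76, Mul(Add(-12, 13), -5)))), -1) = Pow(Add(912682, Mul(2, Mul(1, -5), Add(-76, Mul(1, -5)))), -1) = Pow(Add(912682, Mul(2, -5, Add(-76, -5))), -1) = Pow(Add(912682, Mul(2, -5, -81)), -1) = Pow(Add(912682, 810), -1) = Pow(913492, -1) = Rational(1, 913492)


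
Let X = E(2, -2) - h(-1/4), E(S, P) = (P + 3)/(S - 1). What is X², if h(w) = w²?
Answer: 225/256 ≈ 0.87891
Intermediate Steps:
E(S, P) = (3 + P)/(-1 + S)
X = 15/16 (X = (3 - 2)/(-1 + 2) - (-1/4)² = 1/1 - (-1*¼)² = 1*1 - (-¼)² = 1 - 1*1/16 = 1 - 1/16 = 15/16 ≈ 0.93750)
X² = (15/16)² = 225/256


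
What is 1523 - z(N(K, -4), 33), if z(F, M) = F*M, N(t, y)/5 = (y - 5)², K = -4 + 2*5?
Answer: -11842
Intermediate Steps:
K = 6 (K = -4 + 10 = 6)
N(t, y) = 5*(-5 + y)² (N(t, y) = 5*(y - 5)² = 5*(-5 + y)²)
1523 - z(N(K, -4), 33) = 1523 - 5*(-5 - 4)²*33 = 1523 - 5*(-9)²*33 = 1523 - 5*81*33 = 1523 - 405*33 = 1523 - 1*13365 = 1523 - 13365 = -11842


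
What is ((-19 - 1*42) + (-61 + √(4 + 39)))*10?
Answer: -1220 + 10*√43 ≈ -1154.4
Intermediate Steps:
((-19 - 1*42) + (-61 + √(4 + 39)))*10 = ((-19 - 42) + (-61 + √43))*10 = (-61 + (-61 + √43))*10 = (-122 + √43)*10 = -1220 + 10*√43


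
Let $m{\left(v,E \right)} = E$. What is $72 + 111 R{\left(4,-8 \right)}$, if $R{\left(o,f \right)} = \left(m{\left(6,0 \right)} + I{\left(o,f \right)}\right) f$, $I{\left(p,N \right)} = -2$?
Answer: $1848$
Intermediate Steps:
$R{\left(o,f \right)} = - 2 f$ ($R{\left(o,f \right)} = \left(0 - 2\right) f = - 2 f$)
$72 + 111 R{\left(4,-8 \right)} = 72 + 111 \left(\left(-2\right) \left(-8\right)\right) = 72 + 111 \cdot 16 = 72 + 1776 = 1848$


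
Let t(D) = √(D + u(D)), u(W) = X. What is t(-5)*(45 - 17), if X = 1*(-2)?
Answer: 28*I*√7 ≈ 74.081*I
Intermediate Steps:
X = -2
u(W) = -2
t(D) = √(-2 + D) (t(D) = √(D - 2) = √(-2 + D))
t(-5)*(45 - 17) = √(-2 - 5)*(45 - 17) = √(-7)*28 = (I*√7)*28 = 28*I*√7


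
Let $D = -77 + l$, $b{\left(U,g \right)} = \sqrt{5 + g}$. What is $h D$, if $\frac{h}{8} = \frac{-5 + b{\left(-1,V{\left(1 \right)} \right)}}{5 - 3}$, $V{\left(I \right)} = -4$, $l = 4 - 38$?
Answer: $1776$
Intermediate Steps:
$l = -34$
$D = -111$ ($D = -77 - 34 = -111$)
$h = -16$ ($h = 8 \frac{-5 + \sqrt{5 - 4}}{5 - 3} = 8 \frac{-5 + \sqrt{1}}{2} = 8 \left(-5 + 1\right) \frac{1}{2} = 8 \left(\left(-4\right) \frac{1}{2}\right) = 8 \left(-2\right) = -16$)
$h D = \left(-16\right) \left(-111\right) = 1776$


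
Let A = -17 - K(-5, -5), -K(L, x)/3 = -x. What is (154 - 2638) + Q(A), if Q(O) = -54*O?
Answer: -2376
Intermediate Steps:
K(L, x) = 3*x (K(L, x) = -(-3)*x = 3*x)
A = -2 (A = -17 - 3*(-5) = -17 - 1*(-15) = -17 + 15 = -2)
(154 - 2638) + Q(A) = (154 - 2638) - 54*(-2) = -2484 + 108 = -2376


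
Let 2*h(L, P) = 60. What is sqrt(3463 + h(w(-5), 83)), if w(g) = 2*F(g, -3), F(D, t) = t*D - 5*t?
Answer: sqrt(3493) ≈ 59.102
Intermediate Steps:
F(D, t) = -5*t + D*t (F(D, t) = D*t - 5*t = -5*t + D*t)
w(g) = 30 - 6*g (w(g) = 2*(-3*(-5 + g)) = 2*(15 - 3*g) = 30 - 6*g)
h(L, P) = 30 (h(L, P) = (1/2)*60 = 30)
sqrt(3463 + h(w(-5), 83)) = sqrt(3463 + 30) = sqrt(3493)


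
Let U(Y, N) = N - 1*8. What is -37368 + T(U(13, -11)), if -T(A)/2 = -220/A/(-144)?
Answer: -12779801/342 ≈ -37368.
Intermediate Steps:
U(Y, N) = -8 + N (U(Y, N) = N - 8 = -8 + N)
T(A) = -55/(18*A) (T(A) = -2*(-220/A)/(-144) = -2*(-220/A)*(-1)/144 = -55/(18*A))
-37368 + T(U(13, -11)) = -37368 - 55/(18*(-8 - 11)) = -37368 - 55/18/(-19) = -37368 - 55/18*(-1/19) = -37368 + 55/342 = -12779801/342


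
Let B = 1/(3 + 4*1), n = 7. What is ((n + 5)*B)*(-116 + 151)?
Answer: 60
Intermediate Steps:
B = ⅐ (B = 1/(3 + 4) = 1/7 = ⅐ ≈ 0.14286)
((n + 5)*B)*(-116 + 151) = ((7 + 5)*(⅐))*(-116 + 151) = (12*(⅐))*35 = (12/7)*35 = 60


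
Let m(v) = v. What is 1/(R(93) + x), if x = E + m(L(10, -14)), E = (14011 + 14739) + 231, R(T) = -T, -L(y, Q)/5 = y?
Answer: 1/28838 ≈ 3.4676e-5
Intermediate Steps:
L(y, Q) = -5*y
E = 28981 (E = 28750 + 231 = 28981)
x = 28931 (x = 28981 - 5*10 = 28981 - 50 = 28931)
1/(R(93) + x) = 1/(-1*93 + 28931) = 1/(-93 + 28931) = 1/28838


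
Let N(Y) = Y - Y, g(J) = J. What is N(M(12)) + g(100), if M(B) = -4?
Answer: 100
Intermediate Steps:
N(Y) = 0
N(M(12)) + g(100) = 0 + 100 = 100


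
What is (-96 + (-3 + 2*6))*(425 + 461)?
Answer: -77082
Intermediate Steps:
(-96 + (-3 + 2*6))*(425 + 461) = (-96 + (-3 + 12))*886 = (-96 + 9)*886 = -87*886 = -77082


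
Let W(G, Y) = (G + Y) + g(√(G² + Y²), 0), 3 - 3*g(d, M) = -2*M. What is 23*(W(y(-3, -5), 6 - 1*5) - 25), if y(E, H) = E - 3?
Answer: -667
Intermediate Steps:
g(d, M) = 1 + 2*M/3 (g(d, M) = 1 - (-2)*M/3 = 1 + 2*M/3)
y(E, H) = -3 + E
W(G, Y) = 1 + G + Y (W(G, Y) = (G + Y) + (1 + (⅔)*0) = (G + Y) + (1 + 0) = (G + Y) + 1 = 1 + G + Y)
23*(W(y(-3, -5), 6 - 1*5) - 25) = 23*((1 + (-3 - 3) + (6 - 1*5)) - 25) = 23*((1 - 6 + (6 - 5)) - 25) = 23*((1 - 6 + 1) - 25) = 23*(-4 - 25) = 23*(-29) = -667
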